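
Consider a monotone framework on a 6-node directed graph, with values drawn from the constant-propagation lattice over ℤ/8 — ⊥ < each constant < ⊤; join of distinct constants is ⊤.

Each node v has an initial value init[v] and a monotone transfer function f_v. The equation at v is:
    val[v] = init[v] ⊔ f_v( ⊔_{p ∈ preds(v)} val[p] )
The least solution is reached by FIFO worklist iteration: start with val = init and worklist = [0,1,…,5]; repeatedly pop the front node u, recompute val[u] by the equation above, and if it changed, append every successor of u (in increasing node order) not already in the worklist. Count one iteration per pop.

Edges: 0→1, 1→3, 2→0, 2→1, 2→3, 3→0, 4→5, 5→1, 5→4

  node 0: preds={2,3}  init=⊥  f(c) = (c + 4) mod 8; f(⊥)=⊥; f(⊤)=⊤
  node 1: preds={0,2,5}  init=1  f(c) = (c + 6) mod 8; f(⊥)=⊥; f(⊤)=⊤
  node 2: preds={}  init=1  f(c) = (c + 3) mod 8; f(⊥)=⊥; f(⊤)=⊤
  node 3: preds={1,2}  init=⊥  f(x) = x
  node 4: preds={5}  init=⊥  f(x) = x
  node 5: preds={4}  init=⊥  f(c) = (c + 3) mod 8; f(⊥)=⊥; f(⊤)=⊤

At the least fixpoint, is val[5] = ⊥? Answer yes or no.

yes

Trace (8 dequeues):
  [1] u=0 | in 1 | out 5 | prev ⊥ | push {}
  [2] u=1 | in ⊤ | out ⊤ | prev 1 | push {}
  [3] u=2 | in ⊥ | out 1 | ==
  [4] u=3 | in ⊤ | out ⊤ | prev ⊥ | push {0}
  [5] u=4 | in ⊥ | out ⊥ | ==
  [6] u=5 | in ⊥ | out ⊥ | ==
  [7] u=0 | in ⊤ | out ⊤ | prev 5 | push {1}
  [8] u=1 | in ⊤ | out ⊤ | ==

Converged values:
  [0] ⊤
  [1] ⊤
  [2] 1
  [3] ⊤
  [4] ⊥
  [5] ⊥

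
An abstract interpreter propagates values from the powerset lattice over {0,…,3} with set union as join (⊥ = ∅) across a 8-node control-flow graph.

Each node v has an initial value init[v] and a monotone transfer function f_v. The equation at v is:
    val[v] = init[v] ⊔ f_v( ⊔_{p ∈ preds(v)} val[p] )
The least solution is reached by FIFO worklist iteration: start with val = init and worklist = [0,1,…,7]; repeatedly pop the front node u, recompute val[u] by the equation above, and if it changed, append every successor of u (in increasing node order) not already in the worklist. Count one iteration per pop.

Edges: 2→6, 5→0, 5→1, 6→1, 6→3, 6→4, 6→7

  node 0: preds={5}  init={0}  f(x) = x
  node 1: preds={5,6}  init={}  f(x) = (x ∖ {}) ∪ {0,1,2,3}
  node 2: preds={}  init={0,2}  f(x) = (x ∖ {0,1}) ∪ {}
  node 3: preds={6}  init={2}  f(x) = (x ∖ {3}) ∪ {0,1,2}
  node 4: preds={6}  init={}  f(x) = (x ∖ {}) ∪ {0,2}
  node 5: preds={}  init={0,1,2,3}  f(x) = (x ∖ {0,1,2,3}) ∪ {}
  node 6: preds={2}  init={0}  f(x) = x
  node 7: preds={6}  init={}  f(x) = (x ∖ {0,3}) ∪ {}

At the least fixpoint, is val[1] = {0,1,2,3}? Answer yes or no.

Worklist (11 pops):
  #1 pop 0: in={0,1,2,3} → {0,1,2,3} (was {0}); enqueue []
  #2 pop 1: in={0,1,2,3} → {0,1,2,3} (was {}); enqueue []
  #3 pop 2: in={} → {0,2} (no change)
  #4 pop 3: in={0} → {0,1,2} (was {2}); enqueue []
  #5 pop 4: in={0} → {0,2} (was {}); enqueue []
  #6 pop 5: in={} → {0,1,2,3} (no change)
  #7 pop 6: in={0,2} → {0,2} (was {0}); enqueue [1,3,4]
  #8 pop 7: in={0,2} → {2} (was {}); enqueue []
  #9 pop 1: in={0,1,2,3} → {0,1,2,3} (no change)
  #10 pop 3: in={0,2} → {0,1,2} (no change)
  #11 pop 4: in={0,2} → {0,2} (no change)

Fixpoint:
  val[0] = {0,1,2,3}
  val[1] = {0,1,2,3}
  val[2] = {0,2}
  val[3] = {0,1,2}
  val[4] = {0,2}
  val[5] = {0,1,2,3}
  val[6] = {0,2}
  val[7] = {2}

yes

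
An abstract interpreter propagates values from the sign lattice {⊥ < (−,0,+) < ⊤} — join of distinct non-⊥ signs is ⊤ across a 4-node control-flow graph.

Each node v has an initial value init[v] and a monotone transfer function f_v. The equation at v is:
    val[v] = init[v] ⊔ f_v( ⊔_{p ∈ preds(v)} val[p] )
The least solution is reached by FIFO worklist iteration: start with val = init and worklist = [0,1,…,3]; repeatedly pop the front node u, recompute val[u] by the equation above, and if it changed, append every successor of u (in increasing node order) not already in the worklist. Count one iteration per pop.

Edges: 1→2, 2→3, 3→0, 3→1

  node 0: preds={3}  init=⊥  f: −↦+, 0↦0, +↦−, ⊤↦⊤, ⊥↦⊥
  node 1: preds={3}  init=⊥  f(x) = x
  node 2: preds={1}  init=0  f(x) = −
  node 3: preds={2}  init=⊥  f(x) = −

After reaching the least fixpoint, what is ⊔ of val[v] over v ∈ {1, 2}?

Trace (7 dequeues):
  [1] u=0 | in ⊥ | out ⊥ | ==
  [2] u=1 | in ⊥ | out ⊥ | ==
  [3] u=2 | in ⊥ | out ⊤ | prev 0 | push {}
  [4] u=3 | in ⊤ | out − | prev ⊥ | push {0,1}
  [5] u=0 | in − | out + | prev ⊥ | push {}
  [6] u=1 | in − | out − | prev ⊥ | push {2}
  [7] u=2 | in − | out ⊤ | ==

Converged values:
  [0] +
  [1] −
  [2] ⊤
  [3] −

⊤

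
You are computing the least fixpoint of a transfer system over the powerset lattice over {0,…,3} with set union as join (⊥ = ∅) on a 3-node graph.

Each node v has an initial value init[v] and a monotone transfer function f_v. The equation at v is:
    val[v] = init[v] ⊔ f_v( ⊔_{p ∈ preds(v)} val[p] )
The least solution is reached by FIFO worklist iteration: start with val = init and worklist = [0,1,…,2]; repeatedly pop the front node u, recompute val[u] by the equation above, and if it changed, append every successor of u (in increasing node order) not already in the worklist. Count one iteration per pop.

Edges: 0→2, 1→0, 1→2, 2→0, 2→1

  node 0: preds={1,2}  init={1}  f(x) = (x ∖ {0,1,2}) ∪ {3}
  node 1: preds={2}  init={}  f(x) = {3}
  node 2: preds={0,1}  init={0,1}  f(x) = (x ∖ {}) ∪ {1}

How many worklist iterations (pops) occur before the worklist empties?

5

Worklist (5 pops):
  #1 pop 0: in={0,1} → {1,3} (was {1}); enqueue []
  #2 pop 1: in={0,1} → {3} (was {}); enqueue [0]
  #3 pop 2: in={1,3} → {0,1,3} (was {0,1}); enqueue [1]
  #4 pop 0: in={0,1,3} → {1,3} (no change)
  #5 pop 1: in={0,1,3} → {3} (no change)

Fixpoint:
  val[0] = {1,3}
  val[1] = {3}
  val[2] = {0,1,3}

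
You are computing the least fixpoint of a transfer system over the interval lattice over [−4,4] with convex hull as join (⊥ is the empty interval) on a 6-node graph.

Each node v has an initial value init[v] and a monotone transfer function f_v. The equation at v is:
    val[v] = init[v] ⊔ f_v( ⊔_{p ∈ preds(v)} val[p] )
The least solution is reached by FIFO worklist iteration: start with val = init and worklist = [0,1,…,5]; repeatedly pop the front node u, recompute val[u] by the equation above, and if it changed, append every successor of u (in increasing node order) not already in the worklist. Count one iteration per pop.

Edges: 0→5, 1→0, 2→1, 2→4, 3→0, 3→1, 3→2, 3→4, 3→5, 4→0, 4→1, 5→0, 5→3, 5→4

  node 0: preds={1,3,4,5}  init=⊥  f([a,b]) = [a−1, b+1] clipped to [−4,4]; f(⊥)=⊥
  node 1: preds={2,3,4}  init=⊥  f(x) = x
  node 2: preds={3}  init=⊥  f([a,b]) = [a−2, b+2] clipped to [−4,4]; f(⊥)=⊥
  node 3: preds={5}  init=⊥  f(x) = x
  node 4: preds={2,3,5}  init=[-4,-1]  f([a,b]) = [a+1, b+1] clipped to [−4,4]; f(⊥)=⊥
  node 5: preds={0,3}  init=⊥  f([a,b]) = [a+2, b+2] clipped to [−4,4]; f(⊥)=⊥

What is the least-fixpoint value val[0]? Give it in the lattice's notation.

[-4,4]

Trace (20 dequeues):
  [1] u=0 | in [-4,-1] | out [-4,0] | prev ⊥ | push {}
  [2] u=1 | in [-4,-1] | out [-4,-1] | prev ⊥ | push {0}
  [3] u=2 | in ⊥ | out ⊥ | ==
  [4] u=3 | in ⊥ | out ⊥ | ==
  [5] u=4 | in ⊥ | out [-4,-1] | ==
  [6] u=5 | in [-4,0] | out [-2,2] | prev ⊥ | push {3,4}
  [7] u=0 | in [-4,2] | out [-4,3] | prev [-4,0] | push {5}
  [8] u=3 | in [-2,2] | out [-2,2] | prev ⊥ | push {0,1,2}
  [9] u=4 | in [-2,2] | out [-4,3] | prev [-4,-1] | push {}
  [10] u=5 | in [-4,3] | out [-2,4] | prev [-2,2] | push {3,4}
  [11] u=0 | in [-4,4] | out [-4,4] | prev [-4,3] | push {5}
  [12] u=1 | in [-4,3] | out [-4,3] | prev [-4,-1] | push {0}
  [13] u=2 | in [-2,2] | out [-4,4] | prev ⊥ | push {1}
  [14] u=3 | in [-2,4] | out [-2,4] | prev [-2,2] | push {2}
  [15] u=4 | in [-4,4] | out [-4,4] | prev [-4,3] | push {}
  [16] u=5 | in [-4,4] | out [-2,4] | ==
  [17] u=0 | in [-4,4] | out [-4,4] | ==
  [18] u=1 | in [-4,4] | out [-4,4] | prev [-4,3] | push {0}
  [19] u=2 | in [-2,4] | out [-4,4] | ==
  [20] u=0 | in [-4,4] | out [-4,4] | ==

Converged values:
  [0] [-4,4]
  [1] [-4,4]
  [2] [-4,4]
  [3] [-2,4]
  [4] [-4,4]
  [5] [-2,4]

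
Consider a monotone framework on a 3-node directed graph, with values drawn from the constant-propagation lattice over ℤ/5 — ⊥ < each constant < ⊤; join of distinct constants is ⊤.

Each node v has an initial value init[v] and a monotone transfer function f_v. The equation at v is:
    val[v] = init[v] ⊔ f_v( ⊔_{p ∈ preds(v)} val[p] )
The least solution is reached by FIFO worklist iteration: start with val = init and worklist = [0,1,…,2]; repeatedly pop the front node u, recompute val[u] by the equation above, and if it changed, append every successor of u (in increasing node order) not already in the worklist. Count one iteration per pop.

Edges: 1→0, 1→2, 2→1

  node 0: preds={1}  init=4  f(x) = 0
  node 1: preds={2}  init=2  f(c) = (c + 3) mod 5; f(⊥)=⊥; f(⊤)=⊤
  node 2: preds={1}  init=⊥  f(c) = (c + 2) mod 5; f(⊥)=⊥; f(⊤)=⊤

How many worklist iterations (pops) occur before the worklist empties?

Trace (4 dequeues):
  [1] u=0 | in 2 | out ⊤ | prev 4 | push {}
  [2] u=1 | in ⊥ | out 2 | ==
  [3] u=2 | in 2 | out 4 | prev ⊥ | push {1}
  [4] u=1 | in 4 | out 2 | ==

Converged values:
  [0] ⊤
  [1] 2
  [2] 4

4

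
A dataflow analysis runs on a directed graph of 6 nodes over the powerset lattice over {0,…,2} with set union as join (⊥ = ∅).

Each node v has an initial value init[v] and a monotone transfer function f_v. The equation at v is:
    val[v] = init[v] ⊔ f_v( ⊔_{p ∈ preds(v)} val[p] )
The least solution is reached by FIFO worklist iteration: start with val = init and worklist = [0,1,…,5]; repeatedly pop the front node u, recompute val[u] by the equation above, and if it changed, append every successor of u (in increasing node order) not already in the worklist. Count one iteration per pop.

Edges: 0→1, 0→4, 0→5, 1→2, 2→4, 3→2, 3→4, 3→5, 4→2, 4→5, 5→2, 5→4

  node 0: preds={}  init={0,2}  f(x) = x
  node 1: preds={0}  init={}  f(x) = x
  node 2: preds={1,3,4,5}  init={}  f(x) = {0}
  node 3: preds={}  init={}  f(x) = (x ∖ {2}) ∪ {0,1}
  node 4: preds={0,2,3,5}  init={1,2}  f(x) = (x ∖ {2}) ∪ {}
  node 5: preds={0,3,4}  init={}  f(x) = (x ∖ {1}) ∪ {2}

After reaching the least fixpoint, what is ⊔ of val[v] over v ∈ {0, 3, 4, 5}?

Trace (8 dequeues):
  [1] u=0 | in {} | out {0,2} | ==
  [2] u=1 | in {0,2} | out {0,2} | prev {} | push {}
  [3] u=2 | in {0,1,2} | out {0} | prev {} | push {}
  [4] u=3 | in {} | out {0,1} | prev {} | push {2}
  [5] u=4 | in {0,1,2} | out {0,1,2} | prev {1,2} | push {}
  [6] u=5 | in {0,1,2} | out {0,2} | prev {} | push {4}
  [7] u=2 | in {0,1,2} | out {0} | ==
  [8] u=4 | in {0,1,2} | out {0,1,2} | ==

Converged values:
  [0] {0,2}
  [1] {0,2}
  [2] {0}
  [3] {0,1}
  [4] {0,1,2}
  [5] {0,2}

{0,1,2}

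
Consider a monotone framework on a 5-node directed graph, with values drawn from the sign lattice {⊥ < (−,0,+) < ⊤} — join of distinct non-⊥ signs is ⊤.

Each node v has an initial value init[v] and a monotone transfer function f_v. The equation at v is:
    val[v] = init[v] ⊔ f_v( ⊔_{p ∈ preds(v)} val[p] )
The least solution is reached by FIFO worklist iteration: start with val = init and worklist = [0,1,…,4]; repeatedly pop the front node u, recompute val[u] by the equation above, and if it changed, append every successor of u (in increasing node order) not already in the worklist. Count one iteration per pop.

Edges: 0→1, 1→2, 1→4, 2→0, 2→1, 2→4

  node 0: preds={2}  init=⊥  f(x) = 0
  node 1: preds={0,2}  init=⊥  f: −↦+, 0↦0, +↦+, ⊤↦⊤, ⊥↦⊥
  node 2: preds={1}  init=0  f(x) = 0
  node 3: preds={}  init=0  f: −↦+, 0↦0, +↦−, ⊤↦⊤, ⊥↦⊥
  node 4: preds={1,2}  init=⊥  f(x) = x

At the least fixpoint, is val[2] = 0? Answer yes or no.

Iteration log — 5 steps:
  step 1. node 0  ⊔preds=0  new=0  old=⊥  +wl: 
  step 2. node 1  ⊔preds=0  new=0  old=⊥  +wl: 
  step 3. node 2  ⊔preds=0  new=0  stable
  step 4. node 3  ⊔preds=⊥  new=0  stable
  step 5. node 4  ⊔preds=0  new=0  old=⊥  +wl: 

Least fixpoint reached:
  node 0: 0
  node 1: 0
  node 2: 0
  node 3: 0
  node 4: 0

yes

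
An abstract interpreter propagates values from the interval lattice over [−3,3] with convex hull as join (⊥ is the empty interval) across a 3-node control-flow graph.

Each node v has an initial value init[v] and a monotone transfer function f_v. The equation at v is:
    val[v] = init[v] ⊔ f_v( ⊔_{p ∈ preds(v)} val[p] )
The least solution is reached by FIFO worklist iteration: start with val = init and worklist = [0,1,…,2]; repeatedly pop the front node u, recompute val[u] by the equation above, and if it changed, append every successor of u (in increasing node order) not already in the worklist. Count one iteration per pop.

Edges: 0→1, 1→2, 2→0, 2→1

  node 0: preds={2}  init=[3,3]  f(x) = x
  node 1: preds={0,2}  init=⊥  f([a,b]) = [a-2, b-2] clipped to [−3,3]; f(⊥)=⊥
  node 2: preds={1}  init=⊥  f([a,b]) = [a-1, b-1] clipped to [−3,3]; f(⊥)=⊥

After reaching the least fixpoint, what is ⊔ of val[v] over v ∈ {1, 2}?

[-3,1]

Iteration log — 9 steps:
  step 1. node 0  ⊔preds=⊥  new=[3,3]  stable
  step 2. node 1  ⊔preds=[3,3]  new=[1,1]  old=⊥  +wl: 
  step 3. node 2  ⊔preds=[1,1]  new=[0,0]  old=⊥  +wl: 0,1
  step 4. node 0  ⊔preds=[0,0]  new=[0,3]  old=[3,3]  +wl: 
  step 5. node 1  ⊔preds=[0,3]  new=[-2,1]  old=[1,1]  +wl: 2
  step 6. node 2  ⊔preds=[-2,1]  new=[-3,0]  old=[0,0]  +wl: 0,1
  step 7. node 0  ⊔preds=[-3,0]  new=[-3,3]  old=[0,3]  +wl: 
  step 8. node 1  ⊔preds=[-3,3]  new=[-3,1]  old=[-2,1]  +wl: 2
  step 9. node 2  ⊔preds=[-3,1]  new=[-3,0]  stable

Least fixpoint reached:
  node 0: [-3,3]
  node 1: [-3,1]
  node 2: [-3,0]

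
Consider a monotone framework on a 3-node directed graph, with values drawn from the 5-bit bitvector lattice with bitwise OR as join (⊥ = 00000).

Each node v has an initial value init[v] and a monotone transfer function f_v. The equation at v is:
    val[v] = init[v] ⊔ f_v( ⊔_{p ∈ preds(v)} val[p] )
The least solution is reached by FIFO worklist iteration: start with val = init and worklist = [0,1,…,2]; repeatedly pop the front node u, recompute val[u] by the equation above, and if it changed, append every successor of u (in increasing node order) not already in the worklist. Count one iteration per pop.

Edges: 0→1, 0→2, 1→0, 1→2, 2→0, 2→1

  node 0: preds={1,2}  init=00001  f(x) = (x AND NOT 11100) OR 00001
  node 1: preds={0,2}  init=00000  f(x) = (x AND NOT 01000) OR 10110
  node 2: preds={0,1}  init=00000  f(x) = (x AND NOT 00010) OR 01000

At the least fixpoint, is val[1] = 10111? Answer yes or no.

yes

Worklist (6 pops):
  #1 pop 0: in=00000 → 00001 (no change)
  #2 pop 1: in=00001 → 10111 (was 00000); enqueue [0]
  #3 pop 2: in=10111 → 11101 (was 00000); enqueue [1]
  #4 pop 0: in=11111 → 00011 (was 00001); enqueue [2]
  #5 pop 1: in=11111 → 10111 (no change)
  #6 pop 2: in=10111 → 11101 (no change)

Fixpoint:
  val[0] = 00011
  val[1] = 10111
  val[2] = 11101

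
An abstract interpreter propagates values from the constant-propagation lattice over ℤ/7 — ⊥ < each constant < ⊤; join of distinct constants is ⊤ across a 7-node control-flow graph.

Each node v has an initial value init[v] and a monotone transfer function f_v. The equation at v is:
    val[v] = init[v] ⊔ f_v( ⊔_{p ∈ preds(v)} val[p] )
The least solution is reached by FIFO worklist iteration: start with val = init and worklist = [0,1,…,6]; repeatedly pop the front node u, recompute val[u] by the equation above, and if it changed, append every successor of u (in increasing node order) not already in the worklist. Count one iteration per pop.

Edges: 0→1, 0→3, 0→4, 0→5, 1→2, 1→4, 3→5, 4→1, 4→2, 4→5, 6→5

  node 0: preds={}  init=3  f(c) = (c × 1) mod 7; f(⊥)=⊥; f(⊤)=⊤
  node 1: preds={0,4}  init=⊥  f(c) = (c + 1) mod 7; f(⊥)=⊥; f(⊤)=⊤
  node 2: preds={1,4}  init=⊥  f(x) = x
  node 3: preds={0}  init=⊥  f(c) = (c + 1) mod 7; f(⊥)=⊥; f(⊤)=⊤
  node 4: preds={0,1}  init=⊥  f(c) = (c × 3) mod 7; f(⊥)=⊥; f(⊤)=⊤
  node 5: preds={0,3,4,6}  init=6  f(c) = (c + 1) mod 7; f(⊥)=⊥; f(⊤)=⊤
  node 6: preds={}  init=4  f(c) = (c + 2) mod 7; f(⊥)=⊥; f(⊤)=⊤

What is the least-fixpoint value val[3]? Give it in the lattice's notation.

Iteration log — 10 steps:
  step 1. node 0  ⊔preds=⊥  new=3  stable
  step 2. node 1  ⊔preds=3  new=4  old=⊥  +wl: 
  step 3. node 2  ⊔preds=4  new=4  old=⊥  +wl: 
  step 4. node 3  ⊔preds=3  new=4  old=⊥  +wl: 
  step 5. node 4  ⊔preds=⊤  new=⊤  old=⊥  +wl: 1,2
  step 6. node 5  ⊔preds=⊤  new=⊤  old=6  +wl: 
  step 7. node 6  ⊔preds=⊥  new=4  stable
  step 8. node 1  ⊔preds=⊤  new=⊤  old=4  +wl: 4
  step 9. node 2  ⊔preds=⊤  new=⊤  old=4  +wl: 
  step 10. node 4  ⊔preds=⊤  new=⊤  stable

Least fixpoint reached:
  node 0: 3
  node 1: ⊤
  node 2: ⊤
  node 3: 4
  node 4: ⊤
  node 5: ⊤
  node 6: 4

4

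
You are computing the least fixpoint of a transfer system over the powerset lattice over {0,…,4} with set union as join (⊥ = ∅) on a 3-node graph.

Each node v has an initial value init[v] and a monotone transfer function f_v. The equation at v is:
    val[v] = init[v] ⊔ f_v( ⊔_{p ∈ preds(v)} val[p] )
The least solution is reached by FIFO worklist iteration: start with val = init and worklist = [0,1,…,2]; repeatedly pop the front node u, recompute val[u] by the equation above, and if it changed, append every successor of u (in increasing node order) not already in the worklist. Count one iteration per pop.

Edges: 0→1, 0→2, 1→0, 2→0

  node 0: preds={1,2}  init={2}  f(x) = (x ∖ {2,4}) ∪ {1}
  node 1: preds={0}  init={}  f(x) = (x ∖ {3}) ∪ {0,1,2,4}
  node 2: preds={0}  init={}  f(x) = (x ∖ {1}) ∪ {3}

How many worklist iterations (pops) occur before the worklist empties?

7

Trace (7 dequeues):
  [1] u=0 | in {} | out {1,2} | prev {2} | push {}
  [2] u=1 | in {1,2} | out {0,1,2,4} | prev {} | push {0}
  [3] u=2 | in {1,2} | out {2,3} | prev {} | push {}
  [4] u=0 | in {0,1,2,3,4} | out {0,1,2,3} | prev {1,2} | push {1,2}
  [5] u=1 | in {0,1,2,3} | out {0,1,2,4} | ==
  [6] u=2 | in {0,1,2,3} | out {0,2,3} | prev {2,3} | push {0}
  [7] u=0 | in {0,1,2,3,4} | out {0,1,2,3} | ==

Converged values:
  [0] {0,1,2,3}
  [1] {0,1,2,4}
  [2] {0,2,3}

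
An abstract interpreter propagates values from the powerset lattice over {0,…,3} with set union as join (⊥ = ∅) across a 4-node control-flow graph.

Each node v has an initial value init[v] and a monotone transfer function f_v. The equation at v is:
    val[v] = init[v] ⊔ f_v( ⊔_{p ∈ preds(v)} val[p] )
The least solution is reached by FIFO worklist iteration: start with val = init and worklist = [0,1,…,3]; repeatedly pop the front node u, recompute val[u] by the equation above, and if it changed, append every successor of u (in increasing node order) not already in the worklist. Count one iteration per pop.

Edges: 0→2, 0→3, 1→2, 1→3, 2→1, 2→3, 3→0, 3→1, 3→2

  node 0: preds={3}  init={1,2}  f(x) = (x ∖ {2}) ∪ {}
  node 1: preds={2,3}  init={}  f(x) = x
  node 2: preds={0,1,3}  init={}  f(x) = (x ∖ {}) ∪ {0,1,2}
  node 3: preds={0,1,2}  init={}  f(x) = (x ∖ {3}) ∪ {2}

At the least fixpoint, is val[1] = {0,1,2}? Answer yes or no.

yes

Iteration log — 8 steps:
  step 1. node 0  ⊔preds={}  new={1,2}  stable
  step 2. node 1  ⊔preds={}  new={}  stable
  step 3. node 2  ⊔preds={1,2}  new={0,1,2}  old={}  +wl: 1
  step 4. node 3  ⊔preds={0,1,2}  new={0,1,2}  old={}  +wl: 0,2
  step 5. node 1  ⊔preds={0,1,2}  new={0,1,2}  old={}  +wl: 3
  step 6. node 0  ⊔preds={0,1,2}  new={0,1,2}  old={1,2}  +wl: 
  step 7. node 2  ⊔preds={0,1,2}  new={0,1,2}  stable
  step 8. node 3  ⊔preds={0,1,2}  new={0,1,2}  stable

Least fixpoint reached:
  node 0: {0,1,2}
  node 1: {0,1,2}
  node 2: {0,1,2}
  node 3: {0,1,2}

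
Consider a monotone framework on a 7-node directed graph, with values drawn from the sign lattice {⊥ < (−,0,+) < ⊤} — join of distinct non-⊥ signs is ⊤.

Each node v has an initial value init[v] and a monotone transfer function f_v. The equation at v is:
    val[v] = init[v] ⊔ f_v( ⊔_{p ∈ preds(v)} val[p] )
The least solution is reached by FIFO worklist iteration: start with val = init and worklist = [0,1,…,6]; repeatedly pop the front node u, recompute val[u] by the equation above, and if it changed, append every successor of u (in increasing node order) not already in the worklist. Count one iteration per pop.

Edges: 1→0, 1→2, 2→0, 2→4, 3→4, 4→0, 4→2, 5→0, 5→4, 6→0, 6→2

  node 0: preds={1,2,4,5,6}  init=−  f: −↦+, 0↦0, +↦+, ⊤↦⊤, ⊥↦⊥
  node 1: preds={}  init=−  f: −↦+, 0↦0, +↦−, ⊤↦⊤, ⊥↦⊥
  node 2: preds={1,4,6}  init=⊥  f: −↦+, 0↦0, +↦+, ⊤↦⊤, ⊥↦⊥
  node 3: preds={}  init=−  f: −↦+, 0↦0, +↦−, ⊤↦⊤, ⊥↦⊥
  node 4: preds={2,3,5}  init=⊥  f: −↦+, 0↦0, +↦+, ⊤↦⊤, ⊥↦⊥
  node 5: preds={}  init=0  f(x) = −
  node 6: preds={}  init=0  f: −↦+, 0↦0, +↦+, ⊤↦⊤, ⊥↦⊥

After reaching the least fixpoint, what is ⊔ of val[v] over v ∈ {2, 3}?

⊤

Iteration log — 10 steps:
  step 1. node 0  ⊔preds=⊤  new=⊤  old=−  +wl: 
  step 2. node 1  ⊔preds=⊥  new=−  stable
  step 3. node 2  ⊔preds=⊤  new=⊤  old=⊥  +wl: 0
  step 4. node 3  ⊔preds=⊥  new=−  stable
  step 5. node 4  ⊔preds=⊤  new=⊤  old=⊥  +wl: 2
  step 6. node 5  ⊔preds=⊥  new=⊤  old=0  +wl: 4
  step 7. node 6  ⊔preds=⊥  new=0  stable
  step 8. node 0  ⊔preds=⊤  new=⊤  stable
  step 9. node 2  ⊔preds=⊤  new=⊤  stable
  step 10. node 4  ⊔preds=⊤  new=⊤  stable

Least fixpoint reached:
  node 0: ⊤
  node 1: −
  node 2: ⊤
  node 3: −
  node 4: ⊤
  node 5: ⊤
  node 6: 0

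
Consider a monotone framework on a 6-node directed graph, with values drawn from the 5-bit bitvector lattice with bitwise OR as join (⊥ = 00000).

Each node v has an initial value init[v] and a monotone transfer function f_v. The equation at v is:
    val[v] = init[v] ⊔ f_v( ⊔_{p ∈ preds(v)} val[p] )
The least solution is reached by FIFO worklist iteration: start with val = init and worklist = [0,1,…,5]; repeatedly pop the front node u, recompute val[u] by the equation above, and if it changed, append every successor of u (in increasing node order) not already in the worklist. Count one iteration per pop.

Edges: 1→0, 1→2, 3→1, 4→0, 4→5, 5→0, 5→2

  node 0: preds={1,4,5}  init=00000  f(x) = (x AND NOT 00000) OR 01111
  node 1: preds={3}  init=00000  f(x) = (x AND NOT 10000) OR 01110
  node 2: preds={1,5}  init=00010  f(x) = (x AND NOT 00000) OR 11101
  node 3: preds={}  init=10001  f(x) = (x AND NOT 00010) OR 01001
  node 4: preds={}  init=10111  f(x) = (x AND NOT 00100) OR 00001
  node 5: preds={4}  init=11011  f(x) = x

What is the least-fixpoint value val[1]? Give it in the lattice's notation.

Trace (9 dequeues):
  [1] u=0 | in 11111 | out 11111 | prev 00000 | push {}
  [2] u=1 | in 10001 | out 01111 | prev 00000 | push {0}
  [3] u=2 | in 11111 | out 11111 | prev 00010 | push {}
  [4] u=3 | in 00000 | out 11001 | prev 10001 | push {1}
  [5] u=4 | in 00000 | out 10111 | ==
  [6] u=5 | in 10111 | out 11111 | prev 11011 | push {2}
  [7] u=0 | in 11111 | out 11111 | ==
  [8] u=1 | in 11001 | out 01111 | ==
  [9] u=2 | in 11111 | out 11111 | ==

Converged values:
  [0] 11111
  [1] 01111
  [2] 11111
  [3] 11001
  [4] 10111
  [5] 11111

01111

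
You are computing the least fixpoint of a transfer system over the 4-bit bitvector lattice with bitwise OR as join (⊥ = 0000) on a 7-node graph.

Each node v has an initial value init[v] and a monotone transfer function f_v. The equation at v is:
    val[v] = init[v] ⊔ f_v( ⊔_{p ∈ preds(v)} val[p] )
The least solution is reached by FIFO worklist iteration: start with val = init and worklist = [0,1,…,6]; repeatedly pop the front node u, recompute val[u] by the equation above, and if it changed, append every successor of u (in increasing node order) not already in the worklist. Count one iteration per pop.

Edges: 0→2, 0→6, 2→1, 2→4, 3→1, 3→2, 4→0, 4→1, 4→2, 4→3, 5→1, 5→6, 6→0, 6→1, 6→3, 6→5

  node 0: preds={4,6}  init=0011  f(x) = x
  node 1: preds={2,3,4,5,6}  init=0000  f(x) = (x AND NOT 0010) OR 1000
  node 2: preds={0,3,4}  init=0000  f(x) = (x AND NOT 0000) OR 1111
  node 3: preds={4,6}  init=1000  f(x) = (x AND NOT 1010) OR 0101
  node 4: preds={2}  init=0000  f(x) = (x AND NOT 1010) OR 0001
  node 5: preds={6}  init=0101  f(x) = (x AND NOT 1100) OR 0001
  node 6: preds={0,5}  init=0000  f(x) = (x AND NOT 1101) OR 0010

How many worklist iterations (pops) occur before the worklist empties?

15

Iteration log — 15 steps:
  step 1. node 0  ⊔preds=0000  new=0011  stable
  step 2. node 1  ⊔preds=1101  new=1101  old=0000  +wl: 
  step 3. node 2  ⊔preds=1011  new=1111  old=0000  +wl: 1
  step 4. node 3  ⊔preds=0000  new=1101  old=1000  +wl: 2
  step 5. node 4  ⊔preds=1111  new=0101  old=0000  +wl: 0,3
  step 6. node 5  ⊔preds=0000  new=0101  stable
  step 7. node 6  ⊔preds=0111  new=0010  old=0000  +wl: 5
  step 8. node 1  ⊔preds=1111  new=1101  stable
  step 9. node 2  ⊔preds=1111  new=1111  stable
  step 10. node 0  ⊔preds=0111  new=0111  old=0011  +wl: 2,6
  step 11. node 3  ⊔preds=0111  new=1101  stable
  step 12. node 5  ⊔preds=0010  new=0111  old=0101  +wl: 1
  step 13. node 2  ⊔preds=1111  new=1111  stable
  step 14. node 6  ⊔preds=0111  new=0010  stable
  step 15. node 1  ⊔preds=1111  new=1101  stable

Least fixpoint reached:
  node 0: 0111
  node 1: 1101
  node 2: 1111
  node 3: 1101
  node 4: 0101
  node 5: 0111
  node 6: 0010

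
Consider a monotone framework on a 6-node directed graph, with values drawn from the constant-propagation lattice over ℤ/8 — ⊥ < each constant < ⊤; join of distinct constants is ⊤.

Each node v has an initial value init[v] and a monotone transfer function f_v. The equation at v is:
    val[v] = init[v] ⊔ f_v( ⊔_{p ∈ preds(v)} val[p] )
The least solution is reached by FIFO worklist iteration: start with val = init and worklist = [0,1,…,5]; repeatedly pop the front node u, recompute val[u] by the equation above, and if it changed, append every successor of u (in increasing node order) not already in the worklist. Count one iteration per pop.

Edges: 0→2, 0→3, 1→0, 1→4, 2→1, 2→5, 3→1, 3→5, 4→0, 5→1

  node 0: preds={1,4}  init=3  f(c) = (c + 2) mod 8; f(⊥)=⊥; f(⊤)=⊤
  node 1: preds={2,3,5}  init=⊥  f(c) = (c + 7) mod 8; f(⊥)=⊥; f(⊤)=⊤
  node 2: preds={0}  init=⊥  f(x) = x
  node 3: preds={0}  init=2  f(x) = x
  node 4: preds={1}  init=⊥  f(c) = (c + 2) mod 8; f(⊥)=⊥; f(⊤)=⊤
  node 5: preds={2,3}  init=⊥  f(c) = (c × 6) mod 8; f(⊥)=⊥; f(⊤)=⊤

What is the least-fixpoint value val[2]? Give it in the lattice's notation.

⊤

Iteration log — 15 steps:
  step 1. node 0  ⊔preds=⊥  new=3  stable
  step 2. node 1  ⊔preds=2  new=1  old=⊥  +wl: 0
  step 3. node 2  ⊔preds=3  new=3  old=⊥  +wl: 1
  step 4. node 3  ⊔preds=3  new=⊤  old=2  +wl: 
  step 5. node 4  ⊔preds=1  new=3  old=⊥  +wl: 
  step 6. node 5  ⊔preds=⊤  new=⊤  old=⊥  +wl: 
  step 7. node 0  ⊔preds=⊤  new=⊤  old=3  +wl: 2,3
  step 8. node 1  ⊔preds=⊤  new=⊤  old=1  +wl: 0,4
  step 9. node 2  ⊔preds=⊤  new=⊤  old=3  +wl: 1,5
  step 10. node 3  ⊔preds=⊤  new=⊤  stable
  step 11. node 0  ⊔preds=⊤  new=⊤  stable
  step 12. node 4  ⊔preds=⊤  new=⊤  old=3  +wl: 0
  step 13. node 1  ⊔preds=⊤  new=⊤  stable
  step 14. node 5  ⊔preds=⊤  new=⊤  stable
  step 15. node 0  ⊔preds=⊤  new=⊤  stable

Least fixpoint reached:
  node 0: ⊤
  node 1: ⊤
  node 2: ⊤
  node 3: ⊤
  node 4: ⊤
  node 5: ⊤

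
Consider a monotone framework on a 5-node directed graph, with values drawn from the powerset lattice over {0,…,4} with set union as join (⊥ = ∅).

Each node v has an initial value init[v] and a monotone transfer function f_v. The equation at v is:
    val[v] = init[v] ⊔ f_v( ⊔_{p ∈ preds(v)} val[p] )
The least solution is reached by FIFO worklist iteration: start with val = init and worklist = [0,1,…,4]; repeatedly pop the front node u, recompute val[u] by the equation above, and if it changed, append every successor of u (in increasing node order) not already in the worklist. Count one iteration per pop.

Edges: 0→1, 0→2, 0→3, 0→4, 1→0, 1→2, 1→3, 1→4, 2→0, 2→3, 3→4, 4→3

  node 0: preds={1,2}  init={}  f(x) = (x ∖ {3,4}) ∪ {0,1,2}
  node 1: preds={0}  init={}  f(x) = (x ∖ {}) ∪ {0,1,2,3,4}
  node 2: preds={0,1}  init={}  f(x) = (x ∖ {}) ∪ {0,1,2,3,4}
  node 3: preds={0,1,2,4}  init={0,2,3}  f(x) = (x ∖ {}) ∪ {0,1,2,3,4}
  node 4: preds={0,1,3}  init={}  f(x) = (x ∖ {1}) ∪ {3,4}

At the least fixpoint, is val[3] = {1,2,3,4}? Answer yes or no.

no

Iteration log — 7 steps:
  step 1. node 0  ⊔preds={}  new={0,1,2}  old={}  +wl: 
  step 2. node 1  ⊔preds={0,1,2}  new={0,1,2,3,4}  old={}  +wl: 0
  step 3. node 2  ⊔preds={0,1,2,3,4}  new={0,1,2,3,4}  old={}  +wl: 
  step 4. node 3  ⊔preds={0,1,2,3,4}  new={0,1,2,3,4}  old={0,2,3}  +wl: 
  step 5. node 4  ⊔preds={0,1,2,3,4}  new={0,2,3,4}  old={}  +wl: 3
  step 6. node 0  ⊔preds={0,1,2,3,4}  new={0,1,2}  stable
  step 7. node 3  ⊔preds={0,1,2,3,4}  new={0,1,2,3,4}  stable

Least fixpoint reached:
  node 0: {0,1,2}
  node 1: {0,1,2,3,4}
  node 2: {0,1,2,3,4}
  node 3: {0,1,2,3,4}
  node 4: {0,2,3,4}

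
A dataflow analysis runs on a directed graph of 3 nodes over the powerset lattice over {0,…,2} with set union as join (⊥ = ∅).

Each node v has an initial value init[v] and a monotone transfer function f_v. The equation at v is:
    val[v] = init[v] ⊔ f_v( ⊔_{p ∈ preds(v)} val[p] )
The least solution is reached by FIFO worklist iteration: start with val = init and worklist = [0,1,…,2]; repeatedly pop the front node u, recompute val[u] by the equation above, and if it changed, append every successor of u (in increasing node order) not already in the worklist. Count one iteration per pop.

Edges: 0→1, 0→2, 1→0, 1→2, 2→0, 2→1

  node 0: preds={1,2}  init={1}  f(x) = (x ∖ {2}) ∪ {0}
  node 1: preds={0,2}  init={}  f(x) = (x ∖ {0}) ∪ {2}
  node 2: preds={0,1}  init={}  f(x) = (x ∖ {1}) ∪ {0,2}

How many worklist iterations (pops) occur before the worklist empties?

Trace (5 dequeues):
  [1] u=0 | in {} | out {0,1} | prev {1} | push {}
  [2] u=1 | in {0,1} | out {1,2} | prev {} | push {0}
  [3] u=2 | in {0,1,2} | out {0,2} | prev {} | push {1}
  [4] u=0 | in {0,1,2} | out {0,1} | ==
  [5] u=1 | in {0,1,2} | out {1,2} | ==

Converged values:
  [0] {0,1}
  [1] {1,2}
  [2] {0,2}

5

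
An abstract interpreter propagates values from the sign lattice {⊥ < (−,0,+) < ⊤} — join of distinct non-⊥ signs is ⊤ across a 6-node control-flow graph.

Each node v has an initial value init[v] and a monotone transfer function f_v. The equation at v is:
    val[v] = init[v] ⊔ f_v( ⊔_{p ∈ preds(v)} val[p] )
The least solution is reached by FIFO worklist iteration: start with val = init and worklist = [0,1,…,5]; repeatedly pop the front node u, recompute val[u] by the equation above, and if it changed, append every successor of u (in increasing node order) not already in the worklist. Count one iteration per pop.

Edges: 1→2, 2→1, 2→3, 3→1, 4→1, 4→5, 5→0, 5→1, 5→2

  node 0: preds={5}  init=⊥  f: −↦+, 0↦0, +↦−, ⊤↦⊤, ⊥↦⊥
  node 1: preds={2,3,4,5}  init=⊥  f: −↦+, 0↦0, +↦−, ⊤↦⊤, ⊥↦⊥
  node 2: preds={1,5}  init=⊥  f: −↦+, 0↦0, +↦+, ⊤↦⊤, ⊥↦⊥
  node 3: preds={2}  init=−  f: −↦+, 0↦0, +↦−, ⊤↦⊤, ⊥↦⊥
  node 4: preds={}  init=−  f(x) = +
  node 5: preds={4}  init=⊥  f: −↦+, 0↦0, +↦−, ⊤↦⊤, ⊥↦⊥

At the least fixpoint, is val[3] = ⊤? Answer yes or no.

Iteration log — 12 steps:
  step 1. node 0  ⊔preds=⊥  new=⊥  stable
  step 2. node 1  ⊔preds=−  new=+  old=⊥  +wl: 
  step 3. node 2  ⊔preds=+  new=+  old=⊥  +wl: 1
  step 4. node 3  ⊔preds=+  new=−  stable
  step 5. node 4  ⊔preds=⊥  new=⊤  old=−  +wl: 
  step 6. node 5  ⊔preds=⊤  new=⊤  old=⊥  +wl: 0,2
  step 7. node 1  ⊔preds=⊤  new=⊤  old=+  +wl: 
  step 8. node 0  ⊔preds=⊤  new=⊤  old=⊥  +wl: 
  step 9. node 2  ⊔preds=⊤  new=⊤  old=+  +wl: 1,3
  step 10. node 1  ⊔preds=⊤  new=⊤  stable
  step 11. node 3  ⊔preds=⊤  new=⊤  old=−  +wl: 1
  step 12. node 1  ⊔preds=⊤  new=⊤  stable

Least fixpoint reached:
  node 0: ⊤
  node 1: ⊤
  node 2: ⊤
  node 3: ⊤
  node 4: ⊤
  node 5: ⊤

yes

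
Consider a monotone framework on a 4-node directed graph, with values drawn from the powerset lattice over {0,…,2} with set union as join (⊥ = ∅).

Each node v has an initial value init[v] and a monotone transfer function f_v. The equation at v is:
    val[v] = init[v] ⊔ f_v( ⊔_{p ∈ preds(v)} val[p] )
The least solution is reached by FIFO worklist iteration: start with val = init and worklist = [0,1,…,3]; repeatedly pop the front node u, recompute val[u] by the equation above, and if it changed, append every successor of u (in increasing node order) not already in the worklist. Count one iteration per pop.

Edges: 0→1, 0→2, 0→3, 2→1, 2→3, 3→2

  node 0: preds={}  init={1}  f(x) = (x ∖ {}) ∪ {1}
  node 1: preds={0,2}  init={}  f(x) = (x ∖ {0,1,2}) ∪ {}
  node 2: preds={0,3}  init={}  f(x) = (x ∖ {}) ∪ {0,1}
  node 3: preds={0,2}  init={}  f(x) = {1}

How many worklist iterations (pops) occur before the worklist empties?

Worklist (6 pops):
  #1 pop 0: in={} → {1} (no change)
  #2 pop 1: in={1} → {} (no change)
  #3 pop 2: in={1} → {0,1} (was {}); enqueue [1]
  #4 pop 3: in={0,1} → {1} (was {}); enqueue [2]
  #5 pop 1: in={0,1} → {} (no change)
  #6 pop 2: in={1} → {0,1} (no change)

Fixpoint:
  val[0] = {1}
  val[1] = {}
  val[2] = {0,1}
  val[3] = {1}

6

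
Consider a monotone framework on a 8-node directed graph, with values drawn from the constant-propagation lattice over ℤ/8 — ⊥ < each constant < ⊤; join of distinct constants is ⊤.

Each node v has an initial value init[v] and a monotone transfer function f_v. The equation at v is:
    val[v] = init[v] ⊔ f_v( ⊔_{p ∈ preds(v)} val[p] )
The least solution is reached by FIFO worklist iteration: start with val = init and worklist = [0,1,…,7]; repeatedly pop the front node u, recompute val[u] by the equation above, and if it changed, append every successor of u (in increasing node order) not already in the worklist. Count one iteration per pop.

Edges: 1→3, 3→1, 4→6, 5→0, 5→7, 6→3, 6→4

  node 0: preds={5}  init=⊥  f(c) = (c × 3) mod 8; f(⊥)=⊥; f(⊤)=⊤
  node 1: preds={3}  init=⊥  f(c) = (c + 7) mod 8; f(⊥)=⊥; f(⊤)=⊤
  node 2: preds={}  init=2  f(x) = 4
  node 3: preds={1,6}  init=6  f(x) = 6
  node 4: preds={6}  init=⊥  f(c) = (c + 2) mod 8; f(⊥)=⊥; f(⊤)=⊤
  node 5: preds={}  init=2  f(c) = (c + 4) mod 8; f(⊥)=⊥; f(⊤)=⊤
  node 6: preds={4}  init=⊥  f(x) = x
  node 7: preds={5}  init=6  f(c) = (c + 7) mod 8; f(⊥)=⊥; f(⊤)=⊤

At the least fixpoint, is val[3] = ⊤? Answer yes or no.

no

Iteration log — 8 steps:
  step 1. node 0  ⊔preds=2  new=6  old=⊥  +wl: 
  step 2. node 1  ⊔preds=6  new=5  old=⊥  +wl: 
  step 3. node 2  ⊔preds=⊥  new=⊤  old=2  +wl: 
  step 4. node 3  ⊔preds=5  new=6  stable
  step 5. node 4  ⊔preds=⊥  new=⊥  stable
  step 6. node 5  ⊔preds=⊥  new=2  stable
  step 7. node 6  ⊔preds=⊥  new=⊥  stable
  step 8. node 7  ⊔preds=2  new=⊤  old=6  +wl: 

Least fixpoint reached:
  node 0: 6
  node 1: 5
  node 2: ⊤
  node 3: 6
  node 4: ⊥
  node 5: 2
  node 6: ⊥
  node 7: ⊤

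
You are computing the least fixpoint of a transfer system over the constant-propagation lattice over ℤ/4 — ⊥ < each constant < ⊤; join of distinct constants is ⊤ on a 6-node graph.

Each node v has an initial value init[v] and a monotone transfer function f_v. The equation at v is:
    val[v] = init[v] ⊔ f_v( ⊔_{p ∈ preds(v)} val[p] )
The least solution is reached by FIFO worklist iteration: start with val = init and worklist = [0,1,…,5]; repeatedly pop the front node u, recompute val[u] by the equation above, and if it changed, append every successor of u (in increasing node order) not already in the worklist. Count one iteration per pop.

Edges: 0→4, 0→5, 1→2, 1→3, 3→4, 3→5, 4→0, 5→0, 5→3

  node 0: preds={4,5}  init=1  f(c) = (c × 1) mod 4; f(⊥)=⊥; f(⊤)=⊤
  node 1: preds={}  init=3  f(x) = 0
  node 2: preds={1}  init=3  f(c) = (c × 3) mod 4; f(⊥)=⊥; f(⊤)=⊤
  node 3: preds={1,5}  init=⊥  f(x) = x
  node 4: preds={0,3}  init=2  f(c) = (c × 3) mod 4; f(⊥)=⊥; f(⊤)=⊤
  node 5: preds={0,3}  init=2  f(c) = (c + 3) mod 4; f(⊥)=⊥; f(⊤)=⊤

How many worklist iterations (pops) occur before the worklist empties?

8

Iteration log — 8 steps:
  step 1. node 0  ⊔preds=2  new=⊤  old=1  +wl: 
  step 2. node 1  ⊔preds=⊥  new=⊤  old=3  +wl: 
  step 3. node 2  ⊔preds=⊤  new=⊤  old=3  +wl: 
  step 4. node 3  ⊔preds=⊤  new=⊤  old=⊥  +wl: 
  step 5. node 4  ⊔preds=⊤  new=⊤  old=2  +wl: 0
  step 6. node 5  ⊔preds=⊤  new=⊤  old=2  +wl: 3
  step 7. node 0  ⊔preds=⊤  new=⊤  stable
  step 8. node 3  ⊔preds=⊤  new=⊤  stable

Least fixpoint reached:
  node 0: ⊤
  node 1: ⊤
  node 2: ⊤
  node 3: ⊤
  node 4: ⊤
  node 5: ⊤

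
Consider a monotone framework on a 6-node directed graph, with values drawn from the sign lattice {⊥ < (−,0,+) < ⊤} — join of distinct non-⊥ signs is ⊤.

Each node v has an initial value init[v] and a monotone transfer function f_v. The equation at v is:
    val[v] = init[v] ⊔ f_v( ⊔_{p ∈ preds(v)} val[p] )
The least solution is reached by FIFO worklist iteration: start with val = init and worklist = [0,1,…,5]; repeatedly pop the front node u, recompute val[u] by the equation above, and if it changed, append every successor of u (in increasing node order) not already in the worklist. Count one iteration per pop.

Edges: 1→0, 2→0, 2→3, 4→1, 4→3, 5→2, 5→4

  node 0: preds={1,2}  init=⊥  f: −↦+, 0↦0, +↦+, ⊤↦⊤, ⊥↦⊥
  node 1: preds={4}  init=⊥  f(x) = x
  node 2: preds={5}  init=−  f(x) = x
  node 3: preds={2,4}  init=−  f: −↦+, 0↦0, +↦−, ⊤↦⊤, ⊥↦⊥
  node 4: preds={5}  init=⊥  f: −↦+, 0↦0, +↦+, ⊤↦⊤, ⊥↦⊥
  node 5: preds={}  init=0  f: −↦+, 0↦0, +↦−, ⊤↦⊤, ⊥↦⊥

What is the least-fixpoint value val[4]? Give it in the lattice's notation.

0

Worklist (10 pops):
  #1 pop 0: in=− → + (was ⊥); enqueue []
  #2 pop 1: in=⊥ → ⊥ (no change)
  #3 pop 2: in=0 → ⊤ (was −); enqueue [0]
  #4 pop 3: in=⊤ → ⊤ (was −); enqueue []
  #5 pop 4: in=0 → 0 (was ⊥); enqueue [1,3]
  #6 pop 5: in=⊥ → 0 (no change)
  #7 pop 0: in=⊤ → ⊤ (was +); enqueue []
  #8 pop 1: in=0 → 0 (was ⊥); enqueue [0]
  #9 pop 3: in=⊤ → ⊤ (no change)
  #10 pop 0: in=⊤ → ⊤ (no change)

Fixpoint:
  val[0] = ⊤
  val[1] = 0
  val[2] = ⊤
  val[3] = ⊤
  val[4] = 0
  val[5] = 0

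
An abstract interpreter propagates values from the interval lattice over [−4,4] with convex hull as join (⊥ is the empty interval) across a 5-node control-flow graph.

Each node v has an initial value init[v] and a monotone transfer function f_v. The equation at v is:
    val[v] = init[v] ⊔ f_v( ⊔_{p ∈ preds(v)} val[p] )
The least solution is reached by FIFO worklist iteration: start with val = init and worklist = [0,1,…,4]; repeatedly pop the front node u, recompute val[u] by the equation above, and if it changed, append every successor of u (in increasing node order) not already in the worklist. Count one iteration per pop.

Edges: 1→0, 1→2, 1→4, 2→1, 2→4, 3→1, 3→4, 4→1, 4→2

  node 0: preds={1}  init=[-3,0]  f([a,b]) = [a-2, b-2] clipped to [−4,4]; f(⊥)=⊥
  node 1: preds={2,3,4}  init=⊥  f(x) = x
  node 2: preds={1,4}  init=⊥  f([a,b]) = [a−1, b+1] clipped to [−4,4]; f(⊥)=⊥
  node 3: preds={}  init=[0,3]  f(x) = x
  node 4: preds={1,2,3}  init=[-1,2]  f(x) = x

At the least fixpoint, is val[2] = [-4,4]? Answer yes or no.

Iteration log — 18 steps:
  step 1. node 0  ⊔preds=⊥  new=[-3,0]  stable
  step 2. node 1  ⊔preds=[-1,3]  new=[-1,3]  old=⊥  +wl: 0
  step 3. node 2  ⊔preds=[-1,3]  new=[-2,4]  old=⊥  +wl: 1
  step 4. node 3  ⊔preds=⊥  new=[0,3]  stable
  step 5. node 4  ⊔preds=[-2,4]  new=[-2,4]  old=[-1,2]  +wl: 2
  step 6. node 0  ⊔preds=[-1,3]  new=[-3,1]  old=[-3,0]  +wl: 
  step 7. node 1  ⊔preds=[-2,4]  new=[-2,4]  old=[-1,3]  +wl: 0,4
  step 8. node 2  ⊔preds=[-2,4]  new=[-3,4]  old=[-2,4]  +wl: 1
  step 9. node 0  ⊔preds=[-2,4]  new=[-4,2]  old=[-3,1]  +wl: 
  step 10. node 4  ⊔preds=[-3,4]  new=[-3,4]  old=[-2,4]  +wl: 2
  step 11. node 1  ⊔preds=[-3,4]  new=[-3,4]  old=[-2,4]  +wl: 0,4
  step 12. node 2  ⊔preds=[-3,4]  new=[-4,4]  old=[-3,4]  +wl: 1
  step 13. node 0  ⊔preds=[-3,4]  new=[-4,2]  stable
  step 14. node 4  ⊔preds=[-4,4]  new=[-4,4]  old=[-3,4]  +wl: 2
  step 15. node 1  ⊔preds=[-4,4]  new=[-4,4]  old=[-3,4]  +wl: 0,4
  step 16. node 2  ⊔preds=[-4,4]  new=[-4,4]  stable
  step 17. node 0  ⊔preds=[-4,4]  new=[-4,2]  stable
  step 18. node 4  ⊔preds=[-4,4]  new=[-4,4]  stable

Least fixpoint reached:
  node 0: [-4,2]
  node 1: [-4,4]
  node 2: [-4,4]
  node 3: [0,3]
  node 4: [-4,4]

yes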